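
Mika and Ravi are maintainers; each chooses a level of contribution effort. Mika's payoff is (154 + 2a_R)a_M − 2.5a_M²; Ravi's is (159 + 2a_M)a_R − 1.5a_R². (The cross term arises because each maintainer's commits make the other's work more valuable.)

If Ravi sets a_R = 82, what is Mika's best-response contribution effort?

63.6

Expanding Mika's payoff: 154a_M + 2a_Ra_M − 2.5a_M².
∂π/∂a_M = 154 + 2a_R − 5a_M = 0, so a_M = 30.8 + 0.4a_R.
At a_R = 82: a_M = 30.8 + 0.4·82 = 63.6.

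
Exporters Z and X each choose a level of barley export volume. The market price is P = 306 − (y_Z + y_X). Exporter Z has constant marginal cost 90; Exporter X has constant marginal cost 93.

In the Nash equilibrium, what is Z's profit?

Exporter Z's profit: π = y_Z(306 − (y_Z + y_X)) − 90y_Z.
∂π/∂y_Z = 216 − 2y_Z − y_X = 0, so y_Z = 108 − 0.5y_X.
By the same steps for X: y_X = 106.5 − 0.5y_Z.
Solving the two reaction functions simultaneously: (1 − (−0.5)(−0.5))y_Z = 108 − 0.5·106.5, so 0.75y_Z = 54.75 and y_Z = 73.
Then y_X = 106.5 − 0.5·73 = 70.
Price P = 306 − 143 = 163.
Z's profit: (163 − 90)·73 = 5329.

5329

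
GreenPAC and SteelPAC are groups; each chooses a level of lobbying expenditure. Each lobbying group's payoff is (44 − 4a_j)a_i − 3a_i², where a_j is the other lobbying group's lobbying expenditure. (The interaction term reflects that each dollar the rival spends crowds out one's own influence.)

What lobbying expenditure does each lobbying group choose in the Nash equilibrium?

GreenPAC's payoff is (44 − 4a_S)a_G − 3a_G².
∂π/∂a_G = 44 − 4a_S − 6a_G = 0, so a_G = 22/3 − (2/3)a_S.
The game is symmetric, so in equilibrium a_S = a_G: the reaction function gives (5/3)a_G = 22/3, hence a_G = 4.4.

4.4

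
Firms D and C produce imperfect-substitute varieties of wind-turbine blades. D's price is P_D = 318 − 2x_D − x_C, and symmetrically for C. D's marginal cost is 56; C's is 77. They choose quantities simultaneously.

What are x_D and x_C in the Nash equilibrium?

Firm D's profit: π = x_D(318 − 2x_D − x_C) − 56x_D.
∂π/∂x_D = 262 − 4x_D − x_C = 0 ⇒ x_D = 65.5 − 0.25x_C.
Similarly x_C = 60.25 − 0.25x_D.
Solving the two reaction functions simultaneously: (1 − (−0.25)(−0.25))x_D = 65.5 − 0.25·60.25, so 0.9375x_D = 50.4375 and x_D = 53.8.
Then x_C = 60.25 − 0.25·53.8 = 46.8.

53.8, 46.8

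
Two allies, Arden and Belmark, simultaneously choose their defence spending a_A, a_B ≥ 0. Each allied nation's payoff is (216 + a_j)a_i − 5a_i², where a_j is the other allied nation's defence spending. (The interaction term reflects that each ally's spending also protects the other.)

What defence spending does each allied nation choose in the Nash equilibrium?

Arden's payoff is (216 + a_B)a_A − 5a_A².
∂π/∂a_A = 216 + a_B − 10a_A = 0, so a_A = 21.6 + 0.1a_B.
Setting a_A = a_B in the reaction function: a_A = 21.6 + 0.1a_A, so a_A = 21.6 / 0.9 = 24.

24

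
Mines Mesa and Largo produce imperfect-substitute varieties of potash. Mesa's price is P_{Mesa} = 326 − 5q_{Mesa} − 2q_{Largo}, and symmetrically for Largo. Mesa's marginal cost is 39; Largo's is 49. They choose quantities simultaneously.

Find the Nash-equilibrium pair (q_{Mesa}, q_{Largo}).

24.125, 22.875

Mine Mesa's profit: π = q_{Mesa}(326 − 5q_{Mesa} − 2q_{Largo}) − 39q_{Mesa}.
∂π/∂q_{Mesa} = 287 − 10q_{Mesa} − 2q_{Largo} = 0 ⇒ q_{Mesa} = 28.7 − 0.2q_{Largo}.
Similarly q_{Largo} = 27.7 − 0.2q_{Mesa}.
Plugging q_{Largo} into Mesa's best response: q_{Mesa} = 28.7 − 0.2(27.7 − 0.2q_{Mesa}) ⇒ 0.96q_{Mesa} = 23.16, so q_{Mesa} = 24.125.
Then q_{Largo} = 27.7 − 0.2·24.125 = 22.875.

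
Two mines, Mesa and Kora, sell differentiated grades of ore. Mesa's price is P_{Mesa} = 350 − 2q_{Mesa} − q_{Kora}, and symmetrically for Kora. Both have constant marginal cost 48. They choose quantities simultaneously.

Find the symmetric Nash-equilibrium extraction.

60.4

Mine Mesa's profit: π = q_{Mesa}(350 − 2q_{Mesa} − q_{Kora}) − 48q_{Mesa}.
∂π/∂q_{Mesa} = 302 − 4q_{Mesa} − q_{Kora} = 0 ⇒ q_{Mesa} = 75.5 − 0.25q_{Kora}.
By symmetry q_{Kora} = q_{Mesa}; substituting into the reaction function, 1.25q_{Mesa} = 75.5 and q_{Mesa} = 60.4.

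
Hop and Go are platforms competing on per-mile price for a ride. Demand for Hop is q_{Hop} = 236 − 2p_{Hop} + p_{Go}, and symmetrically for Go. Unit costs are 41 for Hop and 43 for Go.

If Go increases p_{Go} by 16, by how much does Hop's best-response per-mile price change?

4

Hop's profit: π = (p_{Hop} − 41)(236 − 2p_{Hop} + p_{Go}).
∂π/∂p_{Hop} = 318 − 4p_{Hop} + p_{Go} = 0 ⇒ p_{Hop} = 79.5 + 0.25p_{Go}.
The reaction-function slope is 0.25, so a 16-unit rise in p_{Go} moves p_{Hop} by 0.25 × 16 = 4. Hop's best response rises — the actions are strategic complements.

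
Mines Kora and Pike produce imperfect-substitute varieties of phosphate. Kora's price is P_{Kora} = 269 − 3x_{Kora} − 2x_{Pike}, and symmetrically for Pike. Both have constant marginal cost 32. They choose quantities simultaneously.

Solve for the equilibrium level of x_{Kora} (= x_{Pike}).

Mine Kora's profit: π = x_{Kora}(269 − 3x_{Kora} − 2x_{Pike}) − 32x_{Kora}.
∂π/∂x_{Kora} = 237 − 6x_{Kora} − 2x_{Pike} = 0 ⇒ x_{Kora} = 39.5 − (1/3)x_{Pike}.
By symmetry x_{Pike} = x_{Kora}; substituting into the reaction function, (4/3)x_{Kora} = 39.5 and x_{Kora} = 29.625.

29.625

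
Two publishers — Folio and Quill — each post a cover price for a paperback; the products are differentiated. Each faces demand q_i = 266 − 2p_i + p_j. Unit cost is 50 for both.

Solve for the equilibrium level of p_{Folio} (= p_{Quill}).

122

Folio's profit: π = (p_{Folio} − 50)(266 − 2p_{Folio} + p_{Quill}).
∂π/∂p_{Folio} = 366 − 4p_{Folio} + p_{Quill} = 0 ⇒ p_{Folio} = 91.5 + 0.25p_{Quill}.
Setting p_{Folio} = p_{Quill} in the reaction function: p_{Folio} = 91.5 + 0.25p_{Folio}, so p_{Folio} = 91.5 / 0.75 = 122.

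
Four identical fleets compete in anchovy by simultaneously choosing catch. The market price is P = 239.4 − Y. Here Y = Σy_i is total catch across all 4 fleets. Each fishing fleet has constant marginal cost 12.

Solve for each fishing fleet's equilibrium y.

45.48

A representative fishing fleet's profit is π_i = y_i(239.4 − Y) − 12y_i, with Y = y_i + Σ_{j≠i} y_j.
First-order condition: 227.4 − 2y_i − Σ_{j≠i} y_j = 0.
Imposing symmetry (y_j = y for all j) turns Σ_{j≠i} y_j into 3y, so 227.4 = 5y and y = 45.48.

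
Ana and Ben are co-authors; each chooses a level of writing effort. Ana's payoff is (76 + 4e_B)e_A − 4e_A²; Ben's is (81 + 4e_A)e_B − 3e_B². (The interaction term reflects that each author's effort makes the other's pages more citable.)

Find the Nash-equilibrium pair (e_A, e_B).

24.375, 29.75

Expanding Ana's payoff: 76e_A + 4e_Be_A − 4e_A².
∂π/∂e_A = 76 + 4e_B − 8e_A = 0, so e_A = 9.5 + 0.5e_B.
Likewise for Ben: e_B = 13.5 + (2/3)e_A.
Substituting the second reaction function into the first: e_A = 9.5 + 0.5(13.5 + (2/3)e_A), which gives (2/3)e_A = 16.25 ⇒ e_A = 24.375.
Then e_B = 13.5 + (2/3)·24.375 = 29.75.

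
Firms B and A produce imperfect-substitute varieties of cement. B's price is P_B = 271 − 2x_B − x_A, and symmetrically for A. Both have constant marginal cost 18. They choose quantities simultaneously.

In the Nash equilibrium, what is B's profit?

5120.72

Firm B's profit: π = x_B(271 − 2x_B − x_A) − 18x_B.
∂π/∂x_B = 253 − 4x_B − x_A = 0 ⇒ x_B = 63.25 − 0.25x_A.
By symmetry x_A = x_B; substituting into the reaction function, 1.25x_B = 63.25 and x_B = 50.6.
P_B = 271 − 2·50.6 − 50.6 = 119.2.
Profit = (119.2 − 18)·50.6 = 5120.72.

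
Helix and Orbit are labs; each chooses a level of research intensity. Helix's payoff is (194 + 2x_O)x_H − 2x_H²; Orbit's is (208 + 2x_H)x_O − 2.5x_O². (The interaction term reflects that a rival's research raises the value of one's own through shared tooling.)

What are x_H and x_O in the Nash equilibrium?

Expanding Helix's payoff: 194x_H + 2x_Ox_H − 2x_H².
∂π/∂x_H = 194 + 2x_O − 4x_H = 0, so x_H = 48.5 + 0.5x_O.
Likewise for Orbit: x_O = 41.6 + 0.4x_H.
Solving the two reaction functions simultaneously: (1 − (0.5)(0.4))x_H = 48.5 + 0.5·41.6, so 0.8x_H = 69.3 and x_H = 86.625.
Then x_O = 41.6 + 0.4·86.625 = 76.25.

86.625, 76.25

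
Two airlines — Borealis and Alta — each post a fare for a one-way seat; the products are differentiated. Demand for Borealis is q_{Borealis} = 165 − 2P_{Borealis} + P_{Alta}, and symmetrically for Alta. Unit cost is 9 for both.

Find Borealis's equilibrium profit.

Borealis's profit: π = (P_{Borealis} − 9)(165 − 2P_{Borealis} + P_{Alta}).
∂π/∂P_{Borealis} = 183 − 4P_{Borealis} + P_{Alta} = 0 ⇒ P_{Borealis} = 45.75 + 0.25P_{Alta}.
Setting P_{Borealis} = P_{Alta} in the reaction function: P_{Borealis} = 45.75 + 0.25P_{Borealis}, so P_{Borealis} = 45.75 / 0.75 = 61.
q_{Borealis} = 165 − 2·61 + 61 = 104.
Profit = (61 − 9)·104 = 5408.

5408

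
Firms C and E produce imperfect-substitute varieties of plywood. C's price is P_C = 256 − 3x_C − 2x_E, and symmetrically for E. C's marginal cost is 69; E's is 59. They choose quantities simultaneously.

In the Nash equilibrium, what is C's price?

137.25

Firm C's profit: π = x_C(256 − 3x_C − 2x_E) − 69x_C.
∂π/∂x_C = 187 − 6x_C − 2x_E = 0 ⇒ x_C = 187/6 − (1/3)x_E.
Similarly x_E = 197/6 − (1/3)x_C.
Substituting the second reaction function into the first: x_C = 187/6 − (1/3)(197/6 − (1/3)x_C), which gives (8/9)x_C = 182/9 ⇒ x_C = 22.75.
Then x_E = 197/6 − (1/3)·22.75 = 25.25.
P_C = 256 − 3·22.75 − 2·25.25 = 137.25.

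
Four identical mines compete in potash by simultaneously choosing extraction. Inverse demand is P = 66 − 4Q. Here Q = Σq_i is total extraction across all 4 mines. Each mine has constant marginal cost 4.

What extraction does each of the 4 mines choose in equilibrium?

A representative mine's profit is π_i = q_i(66 − 4Q) − 4q_i, with Q = q_i + Σ_{j≠i} q_j.
First-order condition: 62 − 8q_i − 4Σ_{j≠i} q_j = 0.
With identical mines, set every q_j = q: then 62 − 8q − 12q = 0, i.e. q = 62/20 = 3.1.

3.1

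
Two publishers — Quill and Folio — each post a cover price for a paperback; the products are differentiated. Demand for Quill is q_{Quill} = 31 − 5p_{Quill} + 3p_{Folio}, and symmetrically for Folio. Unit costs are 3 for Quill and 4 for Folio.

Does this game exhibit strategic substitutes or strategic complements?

strategic complements

Quill's profit: π = (p_{Quill} − 3)(31 − 5p_{Quill} + 3p_{Folio}).
∂π/∂p_{Quill} = 46 − 10p_{Quill} + 3p_{Folio} = 0 ⇒ p_{Quill} = 4.6 + 0.3p_{Folio}.
The best-response slope dp_{Quill}/dp_{Folio} = 0.3 > 0: the reaction function is upward-sloping, so the choices are strategic complements.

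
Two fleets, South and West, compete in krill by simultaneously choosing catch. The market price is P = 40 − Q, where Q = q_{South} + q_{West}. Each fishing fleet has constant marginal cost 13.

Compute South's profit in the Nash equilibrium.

81

Fishing fleet South's profit: π = q_{South}(40 − (q_{South} + q_{West})) − 13q_{South}.
∂π/∂q_{South} = 27 − 2q_{South} − q_{West} = 0, so q_{South} = 13.5 − 0.5q_{West}.
Setting q_{South} = q_{West} in the reaction function: q_{South} = 13.5 − 0.5q_{South}, so q_{South} = 13.5 / 1.5 = 9.
Price P = 40 − 18 = 22.
South's profit: (22 − 13)·9 = 81.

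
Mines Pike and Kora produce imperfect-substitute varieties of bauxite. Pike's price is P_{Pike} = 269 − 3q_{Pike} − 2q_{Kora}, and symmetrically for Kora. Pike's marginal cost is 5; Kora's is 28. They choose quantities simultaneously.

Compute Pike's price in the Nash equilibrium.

108.3125

Mine Pike's profit: π = q_{Pike}(269 − 3q_{Pike} − 2q_{Kora}) − 5q_{Pike}.
∂π/∂q_{Pike} = 264 − 6q_{Pike} − 2q_{Kora} = 0 ⇒ q_{Pike} = 44 − (1/3)q_{Kora}.
Similarly q_{Kora} = 241/6 − (1/3)q_{Pike}.
Solving the two reaction functions simultaneously: (1 − (−1/3)(−1/3))q_{Pike} = 44 − (1/3)·(241/6), so (8/9)q_{Pike} = 551/18 and q_{Pike} = 34.4375.
Then q_{Kora} = 241/6 − (1/3)·34.4375 = 28.6875.
P_{Pike} = 269 − 3·34.4375 − 2·28.6875 = 108.3125.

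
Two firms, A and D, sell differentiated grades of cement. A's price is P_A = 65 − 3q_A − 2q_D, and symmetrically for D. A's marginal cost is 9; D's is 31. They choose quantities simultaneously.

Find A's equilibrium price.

34.125

Firm A's profit: π = q_A(65 − 3q_A − 2q_D) − 9q_A.
∂π/∂q_A = 56 − 6q_A − 2q_D = 0 ⇒ q_A = 28/3 − (1/3)q_D.
Similarly q_D = 17/3 − (1/3)q_A.
Substituting the second reaction function into the first: q_A = 28/3 − (1/3)(17/3 − (1/3)q_A), which gives (8/9)q_A = 67/9 ⇒ q_A = 8.375.
Then q_D = 17/3 − (1/3)·8.375 = 2.875.
P_A = 65 − 3·8.375 − 2·2.875 = 34.125.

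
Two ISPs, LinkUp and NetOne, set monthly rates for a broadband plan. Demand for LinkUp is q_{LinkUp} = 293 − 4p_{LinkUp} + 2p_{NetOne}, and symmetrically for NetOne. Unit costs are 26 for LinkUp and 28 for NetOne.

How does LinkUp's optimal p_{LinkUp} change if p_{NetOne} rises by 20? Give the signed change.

LinkUp's profit: π = (p_{LinkUp} − 26)(293 − 4p_{LinkUp} + 2p_{NetOne}).
∂π/∂p_{LinkUp} = 397 − 8p_{LinkUp} + 2p_{NetOne} = 0 ⇒ p_{LinkUp} = 49.625 + 0.25p_{NetOne}.
The reaction-function slope is 0.25, so a 20-unit rise in p_{NetOne} moves p_{LinkUp} by 0.25 × 20 = 5. LinkUp's best response rises — the actions are strategic complements.

5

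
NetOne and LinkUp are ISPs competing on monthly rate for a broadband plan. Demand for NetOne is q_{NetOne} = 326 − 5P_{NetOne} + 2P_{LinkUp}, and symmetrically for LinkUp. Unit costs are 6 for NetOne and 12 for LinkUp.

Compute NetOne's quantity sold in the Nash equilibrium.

NetOne's profit: π = (P_{NetOne} − 6)(326 − 5P_{NetOne} + 2P_{LinkUp}).
∂π/∂P_{NetOne} = 356 − 10P_{NetOne} + 2P_{LinkUp} = 0 ⇒ P_{NetOne} = 35.6 + 0.2P_{LinkUp}.
Similarly P_{LinkUp} = 38.6 + 0.2P_{NetOne}.
Plugging P_{LinkUp} into NetOne's best response: P_{NetOne} = 35.6 + 0.2(38.6 + 0.2P_{NetOne}) ⇒ 0.96P_{NetOne} = 43.32, so P_{NetOne} = 45.125.
Then P_{LinkUp} = 38.6 + 0.2·45.125 = 47.625.
q_{NetOne} = 326 − 5·45.125 + 2·47.625 = 195.625.

195.625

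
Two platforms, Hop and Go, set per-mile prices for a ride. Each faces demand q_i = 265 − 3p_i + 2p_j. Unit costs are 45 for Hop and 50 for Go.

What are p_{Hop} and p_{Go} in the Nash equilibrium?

100.9375, 102.8125

Hop's profit: π = (p_{Hop} − 45)(265 − 3p_{Hop} + 2p_{Go}).
∂π/∂p_{Hop} = 400 − 6p_{Hop} + 2p_{Go} = 0 ⇒ p_{Hop} = 200/3 + (1/3)p_{Go}.
Similarly p_{Go} = 415/6 + (1/3)p_{Hop}.
Solving the two reaction functions simultaneously: (1 − (1/3)(1/3))p_{Hop} = 200/3 + (1/3)·(415/6), so (8/9)p_{Hop} = 1615/18 and p_{Hop} = 100.9375.
Then p_{Go} = 415/6 + (1/3)·100.9375 = 102.8125.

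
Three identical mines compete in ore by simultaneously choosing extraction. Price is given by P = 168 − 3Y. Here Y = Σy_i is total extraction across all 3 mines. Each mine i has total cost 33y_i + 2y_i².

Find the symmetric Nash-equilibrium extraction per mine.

A representative mine's profit is π_i = y_i(168 − 3Y) − 33y_i − 2y_i², with Y = y_i + Σ_{j≠i} y_j.
First-order condition: 135 − 10y_i − 3Σ_{j≠i} y_j = 0.
In a symmetric equilibrium every mine chooses the same y, so Σ_{j≠i} y_j = 2y. The condition becomes 135 − 16y = 0, giving y = 135/16 = 8.4375.

8.4375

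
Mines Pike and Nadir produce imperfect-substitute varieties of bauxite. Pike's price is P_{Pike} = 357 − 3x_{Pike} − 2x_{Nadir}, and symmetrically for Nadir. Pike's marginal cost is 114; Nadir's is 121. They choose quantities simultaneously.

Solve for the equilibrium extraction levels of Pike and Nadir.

Mine Pike's profit: π = x_{Pike}(357 − 3x_{Pike} − 2x_{Nadir}) − 114x_{Pike}.
∂π/∂x_{Pike} = 243 − 6x_{Pike} − 2x_{Nadir} = 0 ⇒ x_{Pike} = 40.5 − (1/3)x_{Nadir}.
Similarly x_{Nadir} = 118/3 − (1/3)x_{Pike}.
Plugging x_{Nadir} into Pike's best response: x_{Pike} = 40.5 − (1/3)(118/3 − (1/3)x_{Pike}) ⇒ (8/9)x_{Pike} = 493/18, so x_{Pike} = 30.8125.
Then x_{Nadir} = 118/3 − (1/3)·30.8125 = 29.0625.

30.8125, 29.0625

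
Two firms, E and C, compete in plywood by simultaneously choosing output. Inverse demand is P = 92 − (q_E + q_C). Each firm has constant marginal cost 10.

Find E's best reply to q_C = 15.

Firm E's profit: π = q_E(92 − (q_E + q_C)) − 10q_E.
∂π/∂q_E = 82 − 2q_E − q_C = 0, so q_E = 41 − 0.5q_C.
At q_C = 15: q_E = 41 − 0.5·15 = 33.5.

33.5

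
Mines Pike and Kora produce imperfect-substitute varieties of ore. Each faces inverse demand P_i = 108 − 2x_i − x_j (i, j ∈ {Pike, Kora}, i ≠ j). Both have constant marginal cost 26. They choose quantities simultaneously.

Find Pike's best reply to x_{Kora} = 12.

17.5

Mine Pike's profit: π = x_{Pike}(108 − 2x_{Pike} − x_{Kora}) − 26x_{Pike}.
∂π/∂x_{Pike} = 82 − 4x_{Pike} − x_{Kora} = 0 ⇒ x_{Pike} = 20.5 − 0.25x_{Kora}.
At x_{Kora} = 12: x_{Pike} = 20.5 − 0.25·12 = 17.5.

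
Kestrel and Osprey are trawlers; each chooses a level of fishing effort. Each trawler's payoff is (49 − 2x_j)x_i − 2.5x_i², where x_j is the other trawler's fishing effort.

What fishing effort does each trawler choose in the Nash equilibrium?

Kestrel's payoff is (49 − 2x_O)x_K − 2.5x_K².
∂π/∂x_K = 49 − 2x_O − 5x_K = 0, so x_K = 9.8 − 0.4x_O.
Setting x_K = x_O in the reaction function: x_K = 9.8 − 0.4x_K, so x_K = 9.8 / 1.4 = 7.

7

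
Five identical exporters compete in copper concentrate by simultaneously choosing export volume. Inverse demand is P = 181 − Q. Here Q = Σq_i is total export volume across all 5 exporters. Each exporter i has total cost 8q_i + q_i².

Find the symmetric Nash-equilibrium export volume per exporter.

21.625

A representative exporter's profit is π_i = q_i(181 − Q) − 8q_i − q_i², with Q = q_i + Σ_{j≠i} q_j.
First-order condition: 173 − 4q_i − Σ_{j≠i} q_j = 0.
Imposing symmetry (q_j = q for all j) turns Σ_{j≠i} q_j into 4q, so 173 = 8q and q = 21.625.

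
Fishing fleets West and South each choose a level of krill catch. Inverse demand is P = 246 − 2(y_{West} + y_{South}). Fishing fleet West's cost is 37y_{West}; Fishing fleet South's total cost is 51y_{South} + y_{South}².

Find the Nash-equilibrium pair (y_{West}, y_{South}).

Fishing fleet West's profit: π = y_{West}(246 − 2(y_{West} + y_{South})) − 37y_{West}.
∂π/∂y_{West} = 209 − 4y_{West} − 2y_{South} = 0, so y_{West} = 52.25 − 0.5y_{South}.
For South: ∂π/∂y_{South} = 195 − 6y_{South} − 2y_{West} = 0 ⇒ y_{South} = 32.5 − (1/3)y_{West}.
Solving the two reaction functions simultaneously: (1 − (−0.5)(−1/3))y_{West} = 52.25 − 0.5·32.5, so (5/6)y_{West} = 36 and y_{West} = 43.2.
Then y_{South} = 32.5 − (1/3)·43.2 = 18.1.

43.2, 18.1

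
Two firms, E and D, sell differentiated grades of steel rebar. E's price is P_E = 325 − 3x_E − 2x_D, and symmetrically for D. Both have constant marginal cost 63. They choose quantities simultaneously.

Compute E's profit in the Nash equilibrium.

3217.6875

Firm E's profit: π = x_E(325 − 3x_E − 2x_D) − 63x_E.
∂π/∂x_E = 262 − 6x_E − 2x_D = 0 ⇒ x_E = 131/3 − (1/3)x_D.
Setting x_E = x_D in the reaction function: x_E = 131/3 − (1/3)x_E, so x_E = (131/3) / (4/3) = 32.75.
P_E = 325 − 3·32.75 − 2·32.75 = 161.25.
Profit = (161.25 − 63)·32.75 = 3217.6875.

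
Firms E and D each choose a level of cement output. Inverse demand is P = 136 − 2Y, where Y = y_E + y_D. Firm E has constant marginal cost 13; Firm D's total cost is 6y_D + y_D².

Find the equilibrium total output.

37.6

Firm E's profit: π = y_E(136 − 2(y_E + y_D)) − 13y_E.
∂π/∂y_E = 123 − 4y_E − 2y_D = 0, so y_E = 30.75 − 0.5y_D.
For D: ∂π/∂y_D = 130 − 6y_D − 2y_E = 0 ⇒ y_D = 65/3 − (1/3)y_E.
Plugging y_D into E's best response: y_E = 30.75 − 0.5(65/3 − (1/3)y_E) ⇒ (5/6)y_E = 239/12, so y_E = 23.9.
Then y_D = 65/3 − (1/3)·23.9 = 13.7.
Total output: 23.9 + 13.7 = 37.6.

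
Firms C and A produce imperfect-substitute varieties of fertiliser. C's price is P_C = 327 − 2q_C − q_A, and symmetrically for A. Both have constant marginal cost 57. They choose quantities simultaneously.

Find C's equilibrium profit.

Firm C's profit: π = q_C(327 − 2q_C − q_A) − 57q_C.
∂π/∂q_C = 270 − 4q_C − q_A = 0 ⇒ q_C = 67.5 − 0.25q_A.
The game is symmetric, so in equilibrium q_A = q_C: the reaction function gives 1.25q_C = 67.5, hence q_C = 54.
P_C = 327 − 2·54 − 54 = 165.
Profit = (165 − 57)·54 = 5832.

5832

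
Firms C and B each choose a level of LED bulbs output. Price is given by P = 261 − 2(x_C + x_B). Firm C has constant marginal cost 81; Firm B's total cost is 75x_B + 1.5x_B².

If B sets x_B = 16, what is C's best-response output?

Firm C's profit: π = x_C(261 − 2(x_C + x_B)) − 81x_C.
∂π/∂x_C = 180 − 4x_C − 2x_B = 0, so x_C = 45 − 0.5x_B.
At x_B = 16: x_C = 45 − 0.5·16 = 37.

37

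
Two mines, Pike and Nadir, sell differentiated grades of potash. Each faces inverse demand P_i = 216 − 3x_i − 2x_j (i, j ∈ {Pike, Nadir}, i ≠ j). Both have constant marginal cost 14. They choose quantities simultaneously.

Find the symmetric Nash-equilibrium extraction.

Mine Pike's profit: π = x_{Pike}(216 − 3x_{Pike} − 2x_{Nadir}) − 14x_{Pike}.
∂π/∂x_{Pike} = 202 − 6x_{Pike} − 2x_{Nadir} = 0 ⇒ x_{Pike} = 101/3 − (1/3)x_{Nadir}.
The game is symmetric, so in equilibrium x_{Nadir} = x_{Pike}: the reaction function gives (4/3)x_{Pike} = 101/3, hence x_{Pike} = 25.25.

25.25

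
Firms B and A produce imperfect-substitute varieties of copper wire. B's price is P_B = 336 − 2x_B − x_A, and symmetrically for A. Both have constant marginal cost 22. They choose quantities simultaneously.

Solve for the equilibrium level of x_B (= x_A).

62.8

Firm B's profit: π = x_B(336 − 2x_B − x_A) − 22x_B.
∂π/∂x_B = 314 − 4x_B − x_A = 0 ⇒ x_B = 78.5 − 0.25x_A.
The game is symmetric, so in equilibrium x_A = x_B: the reaction function gives 1.25x_B = 78.5, hence x_B = 62.8.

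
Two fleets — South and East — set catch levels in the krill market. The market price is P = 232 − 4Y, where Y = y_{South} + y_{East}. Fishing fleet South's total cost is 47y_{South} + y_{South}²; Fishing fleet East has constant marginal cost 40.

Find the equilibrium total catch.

Fishing fleet South's profit: π = y_{South}(232 − 4(y_{South} + y_{East})) − 47y_{South} − y_{South}².
∂π/∂y_{South} = 185 − 10y_{South} − 4y_{East} = 0, so y_{South} = 18.5 − 0.4y_{East}.
For East: ∂π/∂y_{East} = 192 − 8y_{East} − 4y_{South} = 0 ⇒ y_{East} = 24 − 0.5y_{South}.
Solving the two reaction functions simultaneously: (1 − (−0.4)(−0.5))y_{South} = 18.5 − 0.4·24, so 0.8y_{South} = 8.9 and y_{South} = 11.125.
Then y_{East} = 24 − 0.5·11.125 = 18.4375.
Total catch: 11.125 + 18.4375 = 29.5625.

29.5625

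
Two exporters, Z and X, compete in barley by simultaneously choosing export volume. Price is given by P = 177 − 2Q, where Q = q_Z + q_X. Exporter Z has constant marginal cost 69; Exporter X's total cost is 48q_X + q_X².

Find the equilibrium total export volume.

34.5

Exporter Z's profit: π = q_Z(177 − 2(q_Z + q_X)) − 69q_Z.
∂π/∂q_Z = 108 − 4q_Z − 2q_X = 0, so q_Z = 27 − 0.5q_X.
For X: ∂π/∂q_X = 129 − 6q_X − 2q_Z = 0 ⇒ q_X = 21.5 − (1/3)q_Z.
Plugging q_X into Z's best response: q_Z = 27 − 0.5(21.5 − (1/3)q_Z) ⇒ (5/6)q_Z = 16.25, so q_Z = 19.5.
Then q_X = 21.5 − (1/3)·19.5 = 15.
Total export volume: 19.5 + 15 = 34.5.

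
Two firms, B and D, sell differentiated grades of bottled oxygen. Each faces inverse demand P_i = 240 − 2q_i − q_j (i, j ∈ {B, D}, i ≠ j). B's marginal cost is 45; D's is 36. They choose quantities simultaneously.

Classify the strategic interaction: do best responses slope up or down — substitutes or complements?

strategic substitutes

Firm B's profit: π = q_B(240 − 2q_B − q_D) − 45q_B.
∂π/∂q_B = 195 − 4q_B − q_D = 0 ⇒ q_B = 48.75 − 0.25q_D.
The best-response slope dq_B/dq_D = −0.25 < 0: the reaction function is downward-sloping, so the choices are strategic substitutes.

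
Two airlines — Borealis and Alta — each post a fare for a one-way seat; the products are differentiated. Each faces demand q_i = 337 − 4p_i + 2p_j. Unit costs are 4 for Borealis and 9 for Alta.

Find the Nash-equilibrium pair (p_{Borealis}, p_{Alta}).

59.5, 61.5

Borealis's profit: π = (p_{Borealis} − 4)(337 − 4p_{Borealis} + 2p_{Alta}).
∂π/∂p_{Borealis} = 353 − 8p_{Borealis} + 2p_{Alta} = 0 ⇒ p_{Borealis} = 44.125 + 0.25p_{Alta}.
Similarly p_{Alta} = 46.625 + 0.25p_{Borealis}.
Solving the two reaction functions simultaneously: (1 − (0.25)(0.25))p_{Borealis} = 44.125 + 0.25·46.625, so 0.9375p_{Borealis} = 1785/32 and p_{Borealis} = 59.5.
Then p_{Alta} = 46.625 + 0.25·59.5 = 61.5.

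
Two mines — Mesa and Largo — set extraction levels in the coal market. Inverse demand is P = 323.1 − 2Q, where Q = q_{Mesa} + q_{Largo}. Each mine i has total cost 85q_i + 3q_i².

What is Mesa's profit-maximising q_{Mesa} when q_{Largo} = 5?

Mine Mesa's profit: π = q_{Mesa}(323.1 − 2(q_{Mesa} + q_{Largo})) − 85q_{Mesa} − 3q_{Mesa}².
∂π/∂q_{Mesa} = 238.1 − 10q_{Mesa} − 2q_{Largo} = 0, so q_{Mesa} = 23.81 − 0.2q_{Largo}.
At q_{Largo} = 5: q_{Mesa} = 23.81 − 0.2·5 = 22.81.

22.81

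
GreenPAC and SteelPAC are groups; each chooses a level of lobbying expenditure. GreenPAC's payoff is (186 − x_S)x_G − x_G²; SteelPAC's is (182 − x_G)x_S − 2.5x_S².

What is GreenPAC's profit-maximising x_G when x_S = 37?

Expanding GreenPAC's payoff: 186x_G − x_Sx_G − x_G².
∂π/∂x_G = 186 − x_S − 2x_G = 0, so x_G = 93 − 0.5x_S.
At x_S = 37: x_G = 93 − 0.5·37 = 74.5.

74.5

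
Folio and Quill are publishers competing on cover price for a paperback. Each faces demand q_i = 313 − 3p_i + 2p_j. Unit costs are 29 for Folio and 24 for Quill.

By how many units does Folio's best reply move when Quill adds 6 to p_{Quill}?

Folio's profit: π = (p_{Folio} − 29)(313 − 3p_{Folio} + 2p_{Quill}).
∂π/∂p_{Folio} = 400 − 6p_{Folio} + 2p_{Quill} = 0 ⇒ p_{Folio} = 200/3 + (1/3)p_{Quill}.
The reaction-function slope is 1/3, so a 6-unit rise in p_{Quill} moves p_{Folio} by 1/3 × 6 = 2. Folio's best response rises — the actions are strategic complements.

2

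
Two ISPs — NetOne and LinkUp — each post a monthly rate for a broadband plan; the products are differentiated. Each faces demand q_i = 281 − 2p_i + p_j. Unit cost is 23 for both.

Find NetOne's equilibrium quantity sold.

NetOne's profit: π = (p_{NetOne} − 23)(281 − 2p_{NetOne} + p_{LinkUp}).
∂π/∂p_{NetOne} = 327 − 4p_{NetOne} + p_{LinkUp} = 0 ⇒ p_{NetOne} = 81.75 + 0.25p_{LinkUp}.
By symmetry p_{LinkUp} = p_{NetOne}; substituting into the reaction function, 0.75p_{NetOne} = 81.75 and p_{NetOne} = 109.
q_{NetOne} = 281 − 2·109 + 109 = 172.

172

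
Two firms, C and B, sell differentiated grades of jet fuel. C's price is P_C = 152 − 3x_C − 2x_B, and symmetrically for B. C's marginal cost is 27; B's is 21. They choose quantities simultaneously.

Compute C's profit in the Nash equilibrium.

Firm C's profit: π = x_C(152 − 3x_C − 2x_B) − 27x_C.
∂π/∂x_C = 125 − 6x_C − 2x_B = 0 ⇒ x_C = 125/6 − (1/3)x_B.
Similarly x_B = 131/6 − (1/3)x_C.
Plugging x_B into C's best response: x_C = 125/6 − (1/3)(131/6 − (1/3)x_C) ⇒ (8/9)x_C = 122/9, so x_C = 15.25.
Then x_B = 131/6 − (1/3)·15.25 = 16.75.
P_C = 152 − 3·15.25 − 2·16.75 = 72.75.
Profit = (72.75 − 27)·15.25 = 697.6875.

697.6875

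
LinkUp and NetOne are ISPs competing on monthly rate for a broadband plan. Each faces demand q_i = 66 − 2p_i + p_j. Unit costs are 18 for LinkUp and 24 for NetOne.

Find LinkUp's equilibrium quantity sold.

LinkUp's profit: π = (p_{LinkUp} − 18)(66 − 2p_{LinkUp} + p_{NetOne}).
∂π/∂p_{LinkUp} = 102 − 4p_{LinkUp} + p_{NetOne} = 0 ⇒ p_{LinkUp} = 25.5 + 0.25p_{NetOne}.
Similarly p_{NetOne} = 28.5 + 0.25p_{LinkUp}.
Solving the two reaction functions simultaneously: (1 − (0.25)(0.25))p_{LinkUp} = 25.5 + 0.25·28.5, so 0.9375p_{LinkUp} = 32.625 and p_{LinkUp} = 34.8.
Then p_{NetOne} = 28.5 + 0.25·34.8 = 37.2.
q_{LinkUp} = 66 − 2·34.8 + 37.2 = 33.6.

33.6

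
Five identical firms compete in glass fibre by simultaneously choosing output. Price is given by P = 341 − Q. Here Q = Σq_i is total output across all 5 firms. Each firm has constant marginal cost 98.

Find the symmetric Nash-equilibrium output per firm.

A representative firm's profit is π_i = q_i(341 − Q) − 98q_i, with Q = q_i + Σ_{j≠i} q_j.
First-order condition: 243 − 2q_i − Σ_{j≠i} q_j = 0.
Imposing symmetry (q_j = q for all j) turns Σ_{j≠i} q_j into 4q, so 243 = 6q and q = 40.5.

40.5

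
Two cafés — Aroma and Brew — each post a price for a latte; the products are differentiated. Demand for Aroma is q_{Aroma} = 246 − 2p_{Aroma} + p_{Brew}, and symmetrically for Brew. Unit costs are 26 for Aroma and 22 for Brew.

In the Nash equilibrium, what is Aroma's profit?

10599.68

Aroma's profit: π = (p_{Aroma} − 26)(246 − 2p_{Aroma} + p_{Brew}).
∂π/∂p_{Aroma} = 298 − 4p_{Aroma} + p_{Brew} = 0 ⇒ p_{Aroma} = 74.5 + 0.25p_{Brew}.
Similarly p_{Brew} = 72.5 + 0.25p_{Aroma}.
Plugging p_{Brew} into Aroma's best response: p_{Aroma} = 74.5 + 0.25(72.5 + 0.25p_{Aroma}) ⇒ 0.9375p_{Aroma} = 92.625, so p_{Aroma} = 98.8.
Then p_{Brew} = 72.5 + 0.25·98.8 = 97.2.
q_{Aroma} = 246 − 2·98.8 + 97.2 = 145.6.
Profit = (98.8 − 26)·145.6 = 10599.68.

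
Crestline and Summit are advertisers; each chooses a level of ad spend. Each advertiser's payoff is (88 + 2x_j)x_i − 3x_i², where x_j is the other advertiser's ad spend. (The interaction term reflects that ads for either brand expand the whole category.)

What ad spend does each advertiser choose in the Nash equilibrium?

22

Crestline's payoff is (88 + 2x_S)x_C − 3x_C².
∂π/∂x_C = 88 + 2x_S − 6x_C = 0, so x_C = 44/3 + (1/3)x_S.
By symmetry x_S = x_C; substituting into the reaction function, (2/3)x_C = 44/3 and x_C = 22.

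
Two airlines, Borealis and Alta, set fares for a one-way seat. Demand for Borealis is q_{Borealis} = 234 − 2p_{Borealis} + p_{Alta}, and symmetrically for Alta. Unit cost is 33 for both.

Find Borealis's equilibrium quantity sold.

Borealis's profit: π = (p_{Borealis} − 33)(234 − 2p_{Borealis} + p_{Alta}).
∂π/∂p_{Borealis} = 300 − 4p_{Borealis} + p_{Alta} = 0 ⇒ p_{Borealis} = 75 + 0.25p_{Alta}.
Setting p_{Borealis} = p_{Alta} in the reaction function: p_{Borealis} = 75 + 0.25p_{Borealis}, so p_{Borealis} = 75 / 0.75 = 100.
q_{Borealis} = 234 − 2·100 + 100 = 134.

134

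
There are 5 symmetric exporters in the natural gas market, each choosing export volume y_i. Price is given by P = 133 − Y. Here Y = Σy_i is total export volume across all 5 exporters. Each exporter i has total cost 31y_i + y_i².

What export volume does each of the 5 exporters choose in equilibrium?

12.75

A representative exporter's profit is π_i = y_i(133 − Y) − 31y_i − y_i², with Y = y_i + Σ_{j≠i} y_j.
First-order condition: 102 − 4y_i − Σ_{j≠i} y_j = 0.
In a symmetric equilibrium every exporter chooses the same y, so Σ_{j≠i} y_j = 4y. The condition becomes 102 − 8y = 0, giving y = 102/8 = 12.75.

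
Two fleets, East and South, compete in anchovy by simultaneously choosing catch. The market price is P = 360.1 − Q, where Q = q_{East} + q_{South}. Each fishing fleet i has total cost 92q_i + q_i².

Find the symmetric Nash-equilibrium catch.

Fishing fleet East's profit: π = q_{East}(360.1 − (q_{East} + q_{South})) − 92q_{East} − q_{East}².
∂π/∂q_{East} = 268.1 − 4q_{East} − q_{South} = 0, so q_{East} = 67.025 − 0.25q_{South}.
Setting q_{East} = q_{South} in the reaction function: q_{East} = 67.025 − 0.25q_{East}, so q_{East} = 67.025 / 1.25 = 53.62.

53.62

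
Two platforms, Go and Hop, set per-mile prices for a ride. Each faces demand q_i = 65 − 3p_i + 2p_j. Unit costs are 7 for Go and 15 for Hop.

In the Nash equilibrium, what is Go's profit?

Go's profit: π = (p_{Go} − 7)(65 − 3p_{Go} + 2p_{Hop}).
∂π/∂p_{Go} = 86 − 6p_{Go} + 2p_{Hop} = 0 ⇒ p_{Go} = 43/3 + (1/3)p_{Hop}.
Similarly p_{Hop} = 55/3 + (1/3)p_{Go}.
Plugging p_{Hop} into Go's best response: p_{Go} = 43/3 + (1/3)(55/3 + (1/3)p_{Go}) ⇒ (8/9)p_{Go} = 184/9, so p_{Go} = 23.
Then p_{Hop} = 55/3 + (1/3)·23 = 26.
q_{Go} = 65 − 3·23 + 2·26 = 48.
Profit = (23 − 7)·48 = 768.

768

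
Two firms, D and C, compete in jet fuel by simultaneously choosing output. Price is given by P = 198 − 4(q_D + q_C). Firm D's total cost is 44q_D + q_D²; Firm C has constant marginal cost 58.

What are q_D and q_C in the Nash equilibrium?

10.5, 12.25

Firm D's profit: π = q_D(198 − 4(q_D + q_C)) − 44q_D − q_D².
∂π/∂q_D = 154 − 10q_D − 4q_C = 0, so q_D = 15.4 − 0.4q_C.
For C: ∂π/∂q_C = 140 − 8q_C − 4q_D = 0 ⇒ q_C = 17.5 − 0.5q_D.
Solving the two reaction functions simultaneously: (1 − (−0.4)(−0.5))q_D = 15.4 − 0.4·17.5, so 0.8q_D = 8.4 and q_D = 10.5.
Then q_C = 17.5 − 0.5·10.5 = 12.25.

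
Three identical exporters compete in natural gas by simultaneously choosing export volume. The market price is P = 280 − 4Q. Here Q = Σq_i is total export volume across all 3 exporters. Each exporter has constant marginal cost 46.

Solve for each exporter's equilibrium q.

14.625

A representative exporter's profit is π_i = q_i(280 − 4Q) − 46q_i, with Q = q_i + Σ_{j≠i} q_j.
First-order condition: 234 − 8q_i − 4Σ_{j≠i} q_j = 0.
With identical exporters, set every q_j = q: then 234 − 8q − 8q = 0, i.e. q = 234/16 = 14.625.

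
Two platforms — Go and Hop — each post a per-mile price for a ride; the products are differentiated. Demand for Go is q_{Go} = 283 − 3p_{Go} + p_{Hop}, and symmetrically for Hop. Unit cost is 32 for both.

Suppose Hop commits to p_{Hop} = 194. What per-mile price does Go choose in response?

Go's profit: π = (p_{Go} − 32)(283 − 3p_{Go} + p_{Hop}).
∂π/∂p_{Go} = 379 − 6p_{Go} + p_{Hop} = 0 ⇒ p_{Go} = 379/6 + (1/6)p_{Hop}.
At p_{Hop} = 194: p_{Go} = 379/6 + (1/6)·194 = 95.5.

95.5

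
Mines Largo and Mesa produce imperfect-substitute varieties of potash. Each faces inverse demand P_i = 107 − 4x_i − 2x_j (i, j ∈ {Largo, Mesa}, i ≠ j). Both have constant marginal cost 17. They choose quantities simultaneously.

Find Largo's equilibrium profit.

324

Mine Largo's profit: π = x_{Largo}(107 − 4x_{Largo} − 2x_{Mesa}) − 17x_{Largo}.
∂π/∂x_{Largo} = 90 − 8x_{Largo} − 2x_{Mesa} = 0 ⇒ x_{Largo} = 11.25 − 0.25x_{Mesa}.
The game is symmetric, so in equilibrium x_{Mesa} = x_{Largo}: the reaction function gives 1.25x_{Largo} = 11.25, hence x_{Largo} = 9.
P_{Largo} = 107 − 4·9 − 2·9 = 53.
Profit = (53 − 17)·9 = 324.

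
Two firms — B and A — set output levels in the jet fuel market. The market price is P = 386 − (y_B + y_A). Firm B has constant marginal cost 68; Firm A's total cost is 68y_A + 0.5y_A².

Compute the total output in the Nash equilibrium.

Firm B's profit: π = y_B(386 − (y_B + y_A)) − 68y_B.
∂π/∂y_B = 318 − 2y_B − y_A = 0, so y_B = 159 − 0.5y_A.
For A: ∂π/∂y_A = 318 − 3y_A − y_B = 0 ⇒ y_A = 106 − (1/3)y_B.
Plugging y_A into B's best response: y_B = 159 − 0.5(106 − (1/3)y_B) ⇒ (5/6)y_B = 106, so y_B = 127.2.
Then y_A = 106 − (1/3)·127.2 = 63.6.
Total output: 127.2 + 63.6 = 190.8.

190.8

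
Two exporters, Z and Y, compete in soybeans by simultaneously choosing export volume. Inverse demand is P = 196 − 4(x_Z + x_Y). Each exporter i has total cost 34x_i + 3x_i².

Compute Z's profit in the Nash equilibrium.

567

Exporter Z's profit: π = x_Z(196 − 4(x_Z + x_Y)) − 34x_Z − 3x_Z².
∂π/∂x_Z = 162 − 14x_Z − 4x_Y = 0, so x_Z = 81/7 − (2/7)x_Y.
The game is symmetric, so in equilibrium x_Y = x_Z: the reaction function gives (9/7)x_Z = 81/7, hence x_Z = 9.
Price P = 196 − 4·18 = 124.
Z's profit: (124 − 34)·9 − 3(9)² = 567.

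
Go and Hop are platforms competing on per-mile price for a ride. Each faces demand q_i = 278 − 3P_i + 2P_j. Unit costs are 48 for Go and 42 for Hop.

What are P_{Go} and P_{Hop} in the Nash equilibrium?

104.375, 102.125

Go's profit: π = (P_{Go} − 48)(278 − 3P_{Go} + 2P_{Hop}).
∂π/∂P_{Go} = 422 − 6P_{Go} + 2P_{Hop} = 0 ⇒ P_{Go} = 211/3 + (1/3)P_{Hop}.
Similarly P_{Hop} = 202/3 + (1/3)P_{Go}.
Solving the two reaction functions simultaneously: (1 − (1/3)(1/3))P_{Go} = 211/3 + (1/3)·(202/3), so (8/9)P_{Go} = 835/9 and P_{Go} = 104.375.
Then P_{Hop} = 202/3 + (1/3)·104.375 = 102.125.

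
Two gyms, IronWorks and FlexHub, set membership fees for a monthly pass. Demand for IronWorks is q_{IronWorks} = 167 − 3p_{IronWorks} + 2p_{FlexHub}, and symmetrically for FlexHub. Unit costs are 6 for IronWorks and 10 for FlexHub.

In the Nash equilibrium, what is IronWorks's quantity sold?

123

IronWorks's profit: π = (p_{IronWorks} − 6)(167 − 3p_{IronWorks} + 2p_{FlexHub}).
∂π/∂p_{IronWorks} = 185 − 6p_{IronWorks} + 2p_{FlexHub} = 0 ⇒ p_{IronWorks} = 185/6 + (1/3)p_{FlexHub}.
Similarly p_{FlexHub} = 197/6 + (1/3)p_{IronWorks}.
Substituting the second reaction function into the first: p_{IronWorks} = 185/6 + (1/3)(197/6 + (1/3)p_{IronWorks}), which gives (8/9)p_{IronWorks} = 376/9 ⇒ p_{IronWorks} = 47.
Then p_{FlexHub} = 197/6 + (1/3)·47 = 48.5.
q_{IronWorks} = 167 − 3·47 + 2·48.5 = 123.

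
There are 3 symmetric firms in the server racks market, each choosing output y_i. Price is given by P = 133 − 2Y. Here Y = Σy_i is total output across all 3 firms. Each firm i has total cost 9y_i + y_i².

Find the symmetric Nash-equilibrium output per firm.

12.4

A representative firm's profit is π_i = y_i(133 − 2Y) − 9y_i − y_i², with Y = y_i + Σ_{j≠i} y_j.
First-order condition: 124 − 6y_i − 2Σ_{j≠i} y_j = 0.
In a symmetric equilibrium every firm chooses the same y, so Σ_{j≠i} y_j = 2y. The condition becomes 124 − 10y = 0, giving y = 124/10 = 12.4.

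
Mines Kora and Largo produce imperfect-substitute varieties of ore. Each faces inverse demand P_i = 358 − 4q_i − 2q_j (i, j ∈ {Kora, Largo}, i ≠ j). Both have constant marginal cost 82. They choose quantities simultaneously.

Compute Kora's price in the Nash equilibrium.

Mine Kora's profit: π = q_{Kora}(358 − 4q_{Kora} − 2q_{Largo}) − 82q_{Kora}.
∂π/∂q_{Kora} = 276 − 8q_{Kora} − 2q_{Largo} = 0 ⇒ q_{Kora} = 34.5 − 0.25q_{Largo}.
By symmetry q_{Largo} = q_{Kora}; substituting into the reaction function, 1.25q_{Kora} = 34.5 and q_{Kora} = 27.6.
P_{Kora} = 358 − 4·27.6 − 2·27.6 = 192.4.

192.4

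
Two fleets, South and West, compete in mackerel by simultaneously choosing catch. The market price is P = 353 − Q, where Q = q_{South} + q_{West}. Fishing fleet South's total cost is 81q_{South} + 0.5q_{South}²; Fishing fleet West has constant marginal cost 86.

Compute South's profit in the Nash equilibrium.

4603.74

Fishing fleet South's profit: π = q_{South}(353 − (q_{South} + q_{West})) − 81q_{South} − 0.5q_{South}².
∂π/∂q_{South} = 272 − 3q_{South} − q_{West} = 0, so q_{South} = 272/3 − (1/3)q_{West}.
For West: ∂π/∂q_{West} = 267 − 2q_{West} − q_{South} = 0 ⇒ q_{West} = 133.5 − 0.5q_{South}.
Solving the two reaction functions simultaneously: (1 − (−1/3)(−0.5))q_{South} = 272/3 − (1/3)·133.5, so (5/6)q_{South} = 277/6 and q_{South} = 55.4.
Then q_{West} = 133.5 − 0.5·55.4 = 105.8.
Price P = 353 − 161.2 = 191.8.
South's profit: (191.8 − 81)·55.4 − 0.5(55.4)² = 4603.74.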